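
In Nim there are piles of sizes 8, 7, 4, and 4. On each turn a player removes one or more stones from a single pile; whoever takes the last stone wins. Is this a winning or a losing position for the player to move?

Winning position

Write each in binary and XOR column by column:
  1000  (8)
  0111  (7)
  0100  (4)
  0100  (4)
  ----
  1111  (15)
The nim-sum is 15 ≠ 0, so this is an N-position: the player to move can win.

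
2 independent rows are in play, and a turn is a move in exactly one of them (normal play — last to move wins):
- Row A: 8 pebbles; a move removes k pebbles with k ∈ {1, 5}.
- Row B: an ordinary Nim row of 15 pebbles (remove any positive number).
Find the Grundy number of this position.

15

For row A, compute g(0), g(1), … with moves {1, 5}:
k:     0  1  2  3  4  5  6  7  8
g(k):  0  1  0  1  0  1  0  1  0
So g(8) = 0.
Row B is a plain Nim row of size 15, so its Grundy value is 15.
The value of a disjunctive sum is the nim-sum of the parts.
Combined value = 0 ⊕ 15 = 15.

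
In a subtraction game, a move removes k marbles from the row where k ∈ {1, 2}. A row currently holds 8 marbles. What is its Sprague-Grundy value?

2

Grundy values for subtraction set {1, 2}:
g(0) = mex{} = 0
g(1) = mex{0} = 1
g(2) = mex{0,1} = 2
g(3) = mex{1,2} = 0
g(4) = mex{0,2} = 1
g(5) = mex{0,1} = 2
g(6) = mex{1,2} = 0
g(7) = mex{0,2} = 1
g(8) = mex{0,1} = 2
So g(8) = 2.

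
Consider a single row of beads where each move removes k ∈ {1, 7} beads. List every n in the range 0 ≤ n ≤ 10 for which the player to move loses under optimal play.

Build the Grundy sequence with g(k) = mex{g(k−s) : s ∈ {1, 7}, s ≤ k}:
k:     0  1  2  3  4  5  6  7  8  9 10
g(k):  0  1  0  1  0  1  0  1  0  1  0
The P-positions (g = 0) in 0..10 are 0, 2, 4, 6, 8, 10.

0, 2, 4, 6, 8, 10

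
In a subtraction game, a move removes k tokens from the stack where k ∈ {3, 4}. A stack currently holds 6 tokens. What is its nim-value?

2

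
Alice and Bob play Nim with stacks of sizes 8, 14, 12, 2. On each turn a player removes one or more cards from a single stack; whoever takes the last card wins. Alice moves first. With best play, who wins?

Write each in binary and XOR column by column:
  1000  (8)
  1110  (14)
  1100  (12)
  0010  (2)
  ----
  1000  (8)
The nim-sum is 8 ≠ 0, so this is an N-position: the player to move can win; Alice has a winning move.

Alice wins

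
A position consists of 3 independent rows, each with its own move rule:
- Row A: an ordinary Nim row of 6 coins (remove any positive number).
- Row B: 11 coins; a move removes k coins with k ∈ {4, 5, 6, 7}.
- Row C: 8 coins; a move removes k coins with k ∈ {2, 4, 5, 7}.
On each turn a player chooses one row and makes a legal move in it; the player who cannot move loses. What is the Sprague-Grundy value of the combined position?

2

Row A is a plain Nim row of size 6, so its Grundy value is 6.
Grundy values for row B (subtraction set {4, 5, 6, 7}):
g(0) = mex{} = 0
g(1) = mex{} = 0
g(2) = mex{} = 0
g(3) = mex{} = 0
g(4) = mex{0} = 1
g(5) = mex{0} = 1
g(6) = mex{0} = 1
g(7) = mex{0} = 1
g(8) = mex{0,1} = 2
g(9) = mex{0,1} = 2
g(10) = mex{0,1} = 2
g(11) = mex{1} = 0
So g(11) = 0.
Grundy values for row C (subtraction set {2, 4, 5, 7}):
k:     0  1  2  3  4  5  6  7  8
g(k):  0  0  1  1  2  2  3  3  4
So g(8) = 4.
By the Sprague-Grundy theorem, the Grundy value of a sum of independent games is the XOR of the component values.
Combined value = 6 XOR 0 XOR 4 = 2.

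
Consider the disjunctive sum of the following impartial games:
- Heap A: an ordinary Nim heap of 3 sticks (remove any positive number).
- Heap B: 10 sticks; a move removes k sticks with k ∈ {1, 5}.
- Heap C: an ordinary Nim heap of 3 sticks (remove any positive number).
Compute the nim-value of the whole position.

Heap A is a plain Nim heap of size 3, so its Grundy value is 3.
Build the Grundy sequence for heap B with g(k) = mex{g(k−s) : s ∈ {1, 5}, s ≤ k}:
g(0) = mex{} = 0
g(1) = mex{0} = 1
g(2) = mex{1} = 0
g(3) = mex{0} = 1
g(4) = mex{1} = 0
g(5) = mex{0} = 1
g(6) = mex{1} = 0
g(7) = mex{0} = 1
g(8) = mex{1} = 0
g(9) = mex{0} = 1
g(10) = mex{1} = 0
So g(10) = 0.
Heap C is a plain Nim heap of size 3, so its Grundy value is 3.
By the Sprague-Grundy theorem, the Grundy value of a sum of independent games is the XOR of the component values.
Combined value = 3 ⊕ 0 ⊕ 3 = 0.

0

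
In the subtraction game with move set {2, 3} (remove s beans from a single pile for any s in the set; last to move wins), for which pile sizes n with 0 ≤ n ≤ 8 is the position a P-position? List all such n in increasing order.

0, 1, 5, 6

Grundy values for subtraction set {2, 3}:
g(0) = mex{} = 0
g(1) = mex{} = 0
g(2) = mex{0} = 1
g(3) = mex{0} = 1
g(4) = mex{0,1} = 2
g(5) = mex{1} = 0
g(6) = mex{1,2} = 0
g(7) = mex{0,2} = 1
g(8) = mex{0} = 1
The P-positions (g = 0) in 0..8 are 0, 1, 5, 6.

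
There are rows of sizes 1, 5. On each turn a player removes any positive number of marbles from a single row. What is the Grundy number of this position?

Nim-sum: 1 ⊕ 5 = 4.

4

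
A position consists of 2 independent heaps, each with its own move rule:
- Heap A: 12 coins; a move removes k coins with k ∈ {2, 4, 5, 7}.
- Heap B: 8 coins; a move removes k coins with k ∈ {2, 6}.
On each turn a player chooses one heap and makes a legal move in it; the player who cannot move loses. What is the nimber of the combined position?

Grundy values for heap A (subtraction set {2, 4, 5, 7}):
g(0) = mex{} = 0
g(1) = mex{} = 0
g(2) = mex{0} = 1
g(3) = mex{0} = 1
g(4) = mex{0,1} = 2
g(5) = mex{0,1} = 2
g(6) = mex{0,1,2} = 3
g(7) = mex{0,1,2} = 3
g(8) = mex{0,1,2,3} = 4
g(9) = mex{1,2,3} = 0
g(10) = mex{1,2,3,4} = 0
g(11) = mex{0,2,3} = 1
g(12) = mex{0,2,3,4} = 1
So g(12) = 1.
Build the Grundy sequence for heap B with g(k) = mex{g(k−s) : s ∈ {2, 6}, s ≤ k}:
k:     0  1  2  3  4  5  6  7  8
g(k):  0  0  1  1  0  0  1  1  0
So g(8) = 0.
The value of a disjunctive sum is the nim-sum of the parts.
Combined value = 1 ⊕ 0 = 1.

1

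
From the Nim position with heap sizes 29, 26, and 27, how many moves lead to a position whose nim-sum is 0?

3

In binary:
  11101  (29)
  11010  (26)
  11011  (27)
  -----
  11100  (28)
The overall nim-sum is X = 28. A heap of size p has a winning move iff p XOR X < p (reduce it to p XOR X).
  29: 29 XOR 28 = 1 < 29 — winning move (to 1).
  26: 26 XOR 28 = 6 < 26 — winning move (to 6).
  27: 27 XOR 28 = 7 < 27 — winning move (to 7).
That gives 3 winning moves.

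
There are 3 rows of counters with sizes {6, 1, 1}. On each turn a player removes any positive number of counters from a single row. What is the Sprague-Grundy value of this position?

Nim-sum: 6 ⊕ 1 ⊕ 1 = 6.

6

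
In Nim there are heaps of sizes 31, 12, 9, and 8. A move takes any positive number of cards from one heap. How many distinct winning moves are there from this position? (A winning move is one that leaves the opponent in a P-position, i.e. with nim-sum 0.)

Bitwise XOR of the heap sizes:
  11111  (31)
  01100  (12)
  01001  (9)
  01000  (8)
  -----
  10010  (18)
The overall nim-sum is X = 18. A heap of size p has a winning move iff p XOR X < p (reduce it to p XOR X).
  31: 31 XOR 18 = 13 < 31 — winning move (to 13).
  12: 12 XOR 18 = 30 ≥ 12 — no move.
  9: 9 XOR 18 = 27 ≥ 9 — no move.
  8: 8 XOR 18 = 26 ≥ 8 — no move.
That gives 1 winning move.

1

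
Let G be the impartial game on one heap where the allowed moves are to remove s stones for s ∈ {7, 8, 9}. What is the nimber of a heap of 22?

Build the Grundy sequence with g(k) = mex{g(k−s) : s ∈ {7, 8, 9}, s ≤ k}:
k:     0  1  2  3  4  5  6  7  8  9 10 11 12 13 14 15 16 17 18 19 20 21 22
g(k):  0  0  0  0  0  0  0  1  1  1  1  1  1  1  2  2  0  0  0  0  0  0  0
So g(22) = 0.

0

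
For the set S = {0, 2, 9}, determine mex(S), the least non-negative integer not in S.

1

0 is in the set but 1 is not, so the mex is 1.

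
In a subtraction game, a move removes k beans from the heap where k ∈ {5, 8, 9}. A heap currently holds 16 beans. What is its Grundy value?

Build the Grundy sequence with g(k) = mex{g(k−s) : s ∈ {5, 8, 9}, s ≤ k}:
k:     0  1  2  3  4  5  6  7  8  9 10 11 12 13 14 15 16
g(k):  0  0  0  0  0  1  1  1  1  1  2  2  2  2  0  0  0
So g(16) = 0.

0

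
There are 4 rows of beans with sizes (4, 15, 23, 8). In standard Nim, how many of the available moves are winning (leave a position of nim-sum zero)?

1

Compute the nim-sum pairwise:
4 ⊕ 15 = 11
11 ⊕ 23 = 28
28 ⊕ 8 = 20
The overall nim-sum is X = 20. A row of size p has a winning move iff p XOR X < p (reduce it to p XOR X).
  4: 4 XOR 20 = 16 ≥ 4 — no move.
  15: 15 XOR 20 = 27 ≥ 15 — no move.
  23: 23 XOR 20 = 3 < 23 — winning move (to 3).
  8: 8 XOR 20 = 28 ≥ 8 — no move.
That gives 1 winning move.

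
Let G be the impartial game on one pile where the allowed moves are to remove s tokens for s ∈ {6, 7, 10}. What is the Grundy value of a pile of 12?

2

Build the Grundy sequence with g(k) = mex{g(k−s) : s ∈ {6, 7, 10}, s ≤ k}:
g(0) = mex{} = 0
g(1) = mex{} = 0
g(2) = mex{} = 0
g(3) = mex{} = 0
g(4) = mex{} = 0
g(5) = mex{} = 0
g(6) = mex{0} = 1
g(7) = mex{0} = 1
g(8) = mex{0} = 1
g(9) = mex{0} = 1
g(10) = mex{0} = 1
g(11) = mex{0} = 1
g(12) = mex{0,1} = 2
So g(12) = 2.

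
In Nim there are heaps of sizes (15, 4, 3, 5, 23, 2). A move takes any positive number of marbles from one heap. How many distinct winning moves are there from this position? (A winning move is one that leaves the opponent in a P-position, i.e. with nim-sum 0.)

1

Bitwise XOR of the heap sizes:
  01111  (15)
  00100  (4)
  00011  (3)
  00101  (5)
  10111  (23)
  00010  (2)
  -----
  11000  (24)
The overall nim-sum is X = 24. A heap of size p has a winning move iff p XOR X < p (reduce it to p XOR X).
  15: 15 XOR 24 = 23 ≥ 15 — no move.
  4: 4 XOR 24 = 28 ≥ 4 — no move.
  3: 3 XOR 24 = 27 ≥ 3 — no move.
  5: 5 XOR 24 = 29 ≥ 5 — no move.
  23: 23 XOR 24 = 15 < 23 — winning move (to 15).
  2: 2 XOR 24 = 26 ≥ 2 — no move.
That gives 1 winning move.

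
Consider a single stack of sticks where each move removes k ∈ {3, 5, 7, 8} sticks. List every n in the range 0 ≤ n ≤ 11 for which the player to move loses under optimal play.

0, 1, 2, 11

Grundy values for subtraction set {3, 5, 7, 8}:
k:     0  1  2  3  4  5  6  7  8  9 10 11
g(k):  0  0  0  1  1  1  2  2  2  3  3  0
The P-positions (g = 0) in 0..11 are 0, 1, 2, 11.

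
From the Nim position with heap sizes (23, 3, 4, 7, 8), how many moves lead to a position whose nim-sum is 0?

1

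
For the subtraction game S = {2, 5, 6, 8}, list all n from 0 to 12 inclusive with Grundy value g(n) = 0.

0, 1, 4, 11

Grundy values for subtraction set {2, 5, 6, 8}:
k:     0  1  2  3  4  5  6  7  8  9 10 11 12
g(k):  0  0  1  1  0  2  1  3  2  2  3  0  2
The P-positions (g = 0) in 0..12 are 0, 1, 4, 11.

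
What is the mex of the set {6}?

0

0 is not in the set, so the mex is 0.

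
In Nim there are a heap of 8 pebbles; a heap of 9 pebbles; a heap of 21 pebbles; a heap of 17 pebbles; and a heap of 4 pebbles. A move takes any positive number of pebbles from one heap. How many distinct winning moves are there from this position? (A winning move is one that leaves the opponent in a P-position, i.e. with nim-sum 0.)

Compute the nim-sum pairwise:
8 ⊕ 9 = 1
1 ⊕ 21 = 20
20 ⊕ 17 = 5
5 ⊕ 4 = 1
The overall nim-sum is X = 1. A heap of size p has a winning move iff p XOR X < p (reduce it to p XOR X).
  8: 8 XOR 1 = 9 ≥ 8 — no move.
  9: 9 XOR 1 = 8 < 9 — winning move (to 8).
  21: 21 XOR 1 = 20 < 21 — winning move (to 20).
  17: 17 XOR 1 = 16 < 17 — winning move (to 16).
  4: 4 XOR 1 = 5 ≥ 4 — no move.
That gives 3 winning moves.

3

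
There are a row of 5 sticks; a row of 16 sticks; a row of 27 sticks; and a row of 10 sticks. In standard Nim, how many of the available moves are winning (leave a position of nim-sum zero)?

1

Write each in binary and XOR column by column:
  00101  (5)
  10000  (16)
  11011  (27)
  01010  (10)
  -----
  00100  (4)
The overall nim-sum is X = 4. A row of size p has a winning move iff p XOR X < p (reduce it to p XOR X).
  5: 5 XOR 4 = 1 < 5 — winning move (to 1).
  16: 16 XOR 4 = 20 ≥ 16 — no move.
  27: 27 XOR 4 = 31 ≥ 27 — no move.
  10: 10 XOR 4 = 14 ≥ 10 — no move.
That gives 1 winning move.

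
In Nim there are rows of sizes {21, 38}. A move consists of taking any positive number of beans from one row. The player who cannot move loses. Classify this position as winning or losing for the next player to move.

Winning position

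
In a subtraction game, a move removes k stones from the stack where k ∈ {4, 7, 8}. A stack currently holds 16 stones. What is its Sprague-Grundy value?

1

Compute g(0), g(1), … for moves {4, 7, 8}:
k:     0  1  2  3  4  5  6  7  8  9 10 11 12 13 14 15 16
g(k):  0  0  0  0  1  1  1  1  2  2  2  2  0  0  0  0  1
So g(16) = 1.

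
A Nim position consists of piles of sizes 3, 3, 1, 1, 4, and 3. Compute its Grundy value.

Bitwise XOR of the heap sizes:
  011  (3)
  011  (3)
  001  (1)
  001  (1)
  100  (4)
  011  (3)
  ---
  111  (7)

7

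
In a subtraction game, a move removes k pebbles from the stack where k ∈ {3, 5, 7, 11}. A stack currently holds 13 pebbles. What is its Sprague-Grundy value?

1

Build the Grundy sequence with g(k) = mex{g(k−s) : s ∈ {3, 5, 7, 11}, s ≤ k}:
g(0) = mex{} = 0
g(1) = mex{} = 0
g(2) = mex{} = 0
g(3) = mex{0} = 1
g(4) = mex{0} = 1
g(5) = mex{0} = 1
g(6) = mex{0,1} = 2
g(7) = mex{0,1} = 2
g(8) = mex{0,1} = 2
g(9) = mex{0,1,2} = 3
g(10) = mex{1,2} = 0
g(11) = mex{0,1,2} = 3
g(12) = mex{0,1,2,3} = 4
g(13) = mex{0,2} = 1
So g(13) = 1.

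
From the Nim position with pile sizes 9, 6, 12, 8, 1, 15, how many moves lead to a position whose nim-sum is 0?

Bitwise XOR of the heap sizes:
  1001  (9)
  0110  (6)
  1100  (12)
  1000  (8)
  0001  (1)
  1111  (15)
  ----
  0101  (5)
The overall nim-sum is X = 5. A pile of size p has a winning move iff p XOR X < p (reduce it to p XOR X).
  9: 9 XOR 5 = 12 ≥ 9 — no move.
  6: 6 XOR 5 = 3 < 6 — winning move (to 3).
  12: 12 XOR 5 = 9 < 12 — winning move (to 9).
  8: 8 XOR 5 = 13 ≥ 8 — no move.
  1: 1 XOR 5 = 4 ≥ 1 — no move.
  15: 15 XOR 5 = 10 < 15 — winning move (to 10).
That gives 3 winning moves.

3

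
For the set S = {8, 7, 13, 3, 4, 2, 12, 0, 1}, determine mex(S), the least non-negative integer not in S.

5

The values 0, 1, 2, 3, 4 are all present; 5 is the first non-negative integer missing from the set.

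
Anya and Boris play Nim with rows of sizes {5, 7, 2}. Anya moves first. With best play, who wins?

Boris wins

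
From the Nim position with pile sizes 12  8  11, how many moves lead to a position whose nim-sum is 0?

3

Compute the nim-sum pairwise:
12 XOR 8 = 4
4 XOR 11 = 15
The overall nim-sum is X = 15. A pile of size p has a winning move iff p XOR X < p (reduce it to p XOR X).
  12: 12 XOR 15 = 3 < 12 — winning move (to 3).
  8: 8 XOR 15 = 7 < 8 — winning move (to 7).
  11: 11 XOR 15 = 4 < 11 — winning move (to 4).
That gives 3 winning moves.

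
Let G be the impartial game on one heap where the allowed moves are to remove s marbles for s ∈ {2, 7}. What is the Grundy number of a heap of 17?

2

Grundy values for subtraction set {2, 7}:
k:     0  1  2  3  4  5  6  7  8  9 10 11 12 13 14 15 16 17
g(k):  0  0  1  1  0  0  1  1  2  0  0  1  1  0  0  1  1  2
So g(17) = 2.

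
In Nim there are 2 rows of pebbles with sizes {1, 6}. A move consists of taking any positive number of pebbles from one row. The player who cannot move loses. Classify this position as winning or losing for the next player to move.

Winning position

Compute the nim-sum pairwise:
1 XOR 6 = 7
The nim-sum is 7 ≠ 0, so this is an N-position: the player to move can win.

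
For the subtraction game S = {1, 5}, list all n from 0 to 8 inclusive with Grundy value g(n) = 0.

Build the Grundy sequence with g(k) = mex{g(k−s) : s ∈ {1, 5}, s ≤ k}:
g(0) = mex{} = 0
g(1) = mex{0} = 1
g(2) = mex{1} = 0
g(3) = mex{0} = 1
g(4) = mex{1} = 0
g(5) = mex{0} = 1
g(6) = mex{1} = 0
g(7) = mex{0} = 1
g(8) = mex{1} = 0
The P-positions (g = 0) in 0..8 are 0, 2, 4, 6, 8.

0, 2, 4, 6, 8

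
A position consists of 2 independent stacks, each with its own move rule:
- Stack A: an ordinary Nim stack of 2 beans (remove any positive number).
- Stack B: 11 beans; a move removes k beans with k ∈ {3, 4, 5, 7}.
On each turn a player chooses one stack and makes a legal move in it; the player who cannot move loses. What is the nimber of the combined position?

2

Stack A is a plain Nim stack of size 2, so its Grundy value is 2.
Build the Grundy sequence for stack B with g(k) = mex{g(k−s) : s ∈ {3, 4, 5, 7}, s ≤ k}:
k:     0  1  2  3  4  5  6  7  8  9 10 11
g(k):  0  0  0  1  1  1  2  2  2  3  0  0
So g(11) = 0.
By the Sprague-Grundy theorem, the Grundy value of a sum of independent games is the XOR of the component values.
Combined value = 2 XOR 0 = 2.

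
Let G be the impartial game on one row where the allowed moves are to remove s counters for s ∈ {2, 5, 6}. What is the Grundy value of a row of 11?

Build the Grundy sequence with g(k) = mex{g(k−s) : s ∈ {2, 5, 6}, s ≤ k}:
g(0) = mex{} = 0
g(1) = mex{} = 0
g(2) = mex{0} = 1
g(3) = mex{0} = 1
g(4) = mex{1} = 0
g(5) = mex{0,1} = 2
g(6) = mex{0} = 1
g(7) = mex{0,1,2} = 3
g(8) = mex{1} = 0
g(9) = mex{0,1,3} = 2
g(10) = mex{0,2} = 1
g(11) = mex{1,2} = 0
So g(11) = 0.

0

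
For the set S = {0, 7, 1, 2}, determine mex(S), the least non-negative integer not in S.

The values 0, 1, 2 are all present; 3 is the first non-negative integer missing from the set.

3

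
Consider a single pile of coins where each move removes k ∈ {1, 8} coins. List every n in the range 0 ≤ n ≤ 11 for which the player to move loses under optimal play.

0, 2, 4, 6, 9, 11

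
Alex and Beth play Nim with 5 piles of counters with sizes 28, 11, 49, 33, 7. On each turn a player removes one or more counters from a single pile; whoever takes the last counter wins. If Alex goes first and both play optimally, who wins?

Nim-sum: 28 ⊕ 11 ⊕ 49 ⊕ 33 ⊕ 7 = 0.
The nim-sum is 0, so this is a P-position: the player to move is in a losing position under optimal play; Alex is about to move from it and so loses — Beth wins.

Beth wins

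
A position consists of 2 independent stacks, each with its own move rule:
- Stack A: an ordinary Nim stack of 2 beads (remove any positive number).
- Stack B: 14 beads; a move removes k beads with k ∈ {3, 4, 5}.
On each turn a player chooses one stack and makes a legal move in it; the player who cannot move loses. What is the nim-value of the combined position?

0

Stack A is a plain Nim stack of size 2, so its Grundy value is 2.
Grundy values for stack B (subtraction set {3, 4, 5}):
g(0) = mex{} = 0
g(1) = mex{} = 0
g(2) = mex{} = 0
g(3) = mex{0} = 1
g(4) = mex{0} = 1
g(5) = mex{0} = 1
g(6) = mex{0,1} = 2
g(7) = mex{0,1} = 2
g(8) = mex{1} = 0
g(9) = mex{1,2} = 0
g(10) = mex{1,2} = 0
g(11) = mex{0,2} = 1
g(12) = mex{0,2} = 1
g(13) = mex{0} = 1
g(14) = mex{0,1} = 2
So g(14) = 2.
The value of a disjunctive sum is the nim-sum of the parts.
Combined value = 2 ⊕ 2 = 0.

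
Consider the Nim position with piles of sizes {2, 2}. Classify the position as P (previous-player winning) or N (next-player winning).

P-position

Bitwise XOR of the heap sizes:
  10  (2)
  10  (2)
  --
  00  (0)
The nim-sum is 0, so this is a P-position: the player to move is in a losing position under optimal play.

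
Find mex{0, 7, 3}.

1

0 is in the set but 1 is not, so the mex is 1.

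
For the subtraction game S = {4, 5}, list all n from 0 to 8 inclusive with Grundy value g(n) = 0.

0, 1, 2, 3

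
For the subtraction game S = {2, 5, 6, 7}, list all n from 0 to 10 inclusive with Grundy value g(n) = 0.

0, 1, 4

Grundy values for subtraction set {2, 5, 6, 7}:
k:     0  1  2  3  4  5  6  7  8  9 10
g(k):  0  0  1  1  0  2  1  3  2  2  3
The P-positions (g = 0) in 0..10 are 0, 1, 4.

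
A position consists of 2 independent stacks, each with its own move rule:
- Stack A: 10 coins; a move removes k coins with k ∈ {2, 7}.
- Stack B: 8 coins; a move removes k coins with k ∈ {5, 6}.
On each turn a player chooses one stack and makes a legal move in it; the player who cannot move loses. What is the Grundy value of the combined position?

Build the Grundy sequence for stack A with g(k) = mex{g(k−s) : s ∈ {2, 7}, s ≤ k}:
g(0) = mex{} = 0
g(1) = mex{} = 0
g(2) = mex{0} = 1
g(3) = mex{0} = 1
g(4) = mex{1} = 0
g(5) = mex{1} = 0
g(6) = mex{0} = 1
g(7) = mex{0} = 1
g(8) = mex{0,1} = 2
g(9) = mex{1} = 0
g(10) = mex{1,2} = 0
So g(10) = 0.
For stack B, compute g(0), g(1), … with moves {5, 6}:
g(0) = mex{} = 0
g(1) = mex{} = 0
g(2) = mex{} = 0
g(3) = mex{} = 0
g(4) = mex{} = 0
g(5) = mex{0} = 1
g(6) = mex{0} = 1
g(7) = mex{0} = 1
g(8) = mex{0} = 1
So g(8) = 1.
By the Sprague-Grundy theorem, the Grundy value of a sum of independent games is the XOR of the component values.
Combined value = 0 XOR 1 = 1.

1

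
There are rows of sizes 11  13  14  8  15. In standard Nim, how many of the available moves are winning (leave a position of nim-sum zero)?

5

Compute the nim-sum pairwise:
11 XOR 13 = 6
6 XOR 14 = 8
8 XOR 8 = 0
0 XOR 15 = 15
The overall nim-sum is X = 15. A row of size p has a winning move iff p XOR X < p (reduce it to p XOR X).
  11: 11 XOR 15 = 4 < 11 — winning move (to 4).
  13: 13 XOR 15 = 2 < 13 — winning move (to 2).
  14: 14 XOR 15 = 1 < 14 — winning move (to 1).
  8: 8 XOR 15 = 7 < 8 — winning move (to 7).
  15: 15 XOR 15 = 0 < 15 — winning move (to 0).
That gives 5 winning moves.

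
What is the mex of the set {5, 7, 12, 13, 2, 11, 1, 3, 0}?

4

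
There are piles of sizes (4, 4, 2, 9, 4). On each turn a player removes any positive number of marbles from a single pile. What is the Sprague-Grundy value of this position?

In binary:
  0100  (4)
  0100  (4)
  0010  (2)
  1001  (9)
  0100  (4)
  ----
  1111  (15)

15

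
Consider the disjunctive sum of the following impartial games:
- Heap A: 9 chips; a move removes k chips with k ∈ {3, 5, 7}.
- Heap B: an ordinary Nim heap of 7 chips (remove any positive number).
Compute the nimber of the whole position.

Grundy values for heap A (subtraction set {3, 5, 7}):
g(0) = mex{} = 0
g(1) = mex{} = 0
g(2) = mex{} = 0
g(3) = mex{0} = 1
g(4) = mex{0} = 1
g(5) = mex{0} = 1
g(6) = mex{0,1} = 2
g(7) = mex{0,1} = 2
g(8) = mex{0,1} = 2
g(9) = mex{0,1,2} = 3
So g(9) = 3.
Heap B is a plain Nim heap of size 7, so its Grundy value is 7.
The value of a disjunctive sum is the nim-sum of the parts.
Combined value = 3 ⊕ 7 = 4.

4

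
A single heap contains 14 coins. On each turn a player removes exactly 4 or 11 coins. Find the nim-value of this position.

1

Grundy values for subtraction set {4, 11}:
g(0) = mex{} = 0
g(1) = mex{} = 0
g(2) = mex{} = 0
g(3) = mex{} = 0
g(4) = mex{0} = 1
g(5) = mex{0} = 1
g(6) = mex{0} = 1
g(7) = mex{0} = 1
g(8) = mex{1} = 0
g(9) = mex{1} = 0
g(10) = mex{1} = 0
g(11) = mex{0,1} = 2
g(12) = mex{0} = 1
g(13) = mex{0} = 1
g(14) = mex{0} = 1
So g(14) = 1.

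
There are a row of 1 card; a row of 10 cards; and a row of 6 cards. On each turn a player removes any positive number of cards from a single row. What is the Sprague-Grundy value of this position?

13

Nim-sum: 1 ⊕ 10 ⊕ 6 = 13.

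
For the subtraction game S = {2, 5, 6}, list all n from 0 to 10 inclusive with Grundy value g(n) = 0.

Grundy values for subtraction set {2, 5, 6}:
k:     0  1  2  3  4  5  6  7  8  9 10
g(k):  0  0  1  1  0  2  1  3  0  2  1
The P-positions (g = 0) in 0..10 are 0, 1, 4, 8.

0, 1, 4, 8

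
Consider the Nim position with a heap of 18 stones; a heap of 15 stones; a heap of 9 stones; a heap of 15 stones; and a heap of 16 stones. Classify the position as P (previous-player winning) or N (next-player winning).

Write each in binary and XOR column by column:
  10010  (18)
  01111  (15)
  01001  (9)
  01111  (15)
  10000  (16)
  -----
  01011  (11)
The nim-sum is 11 ≠ 0, so this is an N-position: the player to move can win.

N-position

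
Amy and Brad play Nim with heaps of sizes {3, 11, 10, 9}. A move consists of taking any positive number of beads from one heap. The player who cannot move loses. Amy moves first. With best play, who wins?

Amy wins

Compute the nim-sum pairwise:
3 ^ 11 = 8
8 ^ 10 = 2
2 ^ 9 = 11
The nim-sum is 11 ≠ 0, so this is an N-position: the player to move can win; Amy has a winning move.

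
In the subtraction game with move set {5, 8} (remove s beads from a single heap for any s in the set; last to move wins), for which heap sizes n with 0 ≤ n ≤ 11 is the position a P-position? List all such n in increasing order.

Grundy values for subtraction set {5, 8}:
g(0) = mex{} = 0
g(1) = mex{} = 0
g(2) = mex{} = 0
g(3) = mex{} = 0
g(4) = mex{} = 0
g(5) = mex{0} = 1
g(6) = mex{0} = 1
g(7) = mex{0} = 1
g(8) = mex{0} = 1
g(9) = mex{0} = 1
g(10) = mex{0,1} = 2
g(11) = mex{0,1} = 2
The P-positions (g = 0) in 0..11 are 0, 1, 2, 3, 4.

0, 1, 2, 3, 4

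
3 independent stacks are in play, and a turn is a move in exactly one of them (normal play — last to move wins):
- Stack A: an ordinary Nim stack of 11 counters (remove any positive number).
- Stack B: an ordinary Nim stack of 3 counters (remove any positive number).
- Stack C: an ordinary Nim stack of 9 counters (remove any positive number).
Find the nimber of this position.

1

Stack A is a plain Nim stack of size 11, so its Grundy value is 11.
Stack B is a plain Nim stack of size 3, so its Grundy value is 3.
Stack C is a plain Nim stack of size 9, so its Grundy value is 9.
The value of a disjunctive sum is the nim-sum of the parts.
Combined value = 11 XOR 3 XOR 9 = 1.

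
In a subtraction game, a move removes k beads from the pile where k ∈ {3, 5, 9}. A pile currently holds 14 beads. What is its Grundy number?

0

Build the Grundy sequence with g(k) = mex{g(k−s) : s ∈ {3, 5, 9}, s ≤ k}:
g(0) = mex{} = 0
g(1) = mex{} = 0
g(2) = mex{} = 0
g(3) = mex{0} = 1
g(4) = mex{0} = 1
g(5) = mex{0} = 1
g(6) = mex{0,1} = 2
g(7) = mex{0,1} = 2
g(8) = mex{1} = 0
g(9) = mex{0,1,2} = 3
g(10) = mex{0,1,2} = 3
g(11) = mex{0,2} = 1
g(12) = mex{1,2,3} = 0
g(13) = mex{0,1,3} = 2
g(14) = mex{1,3} = 0
So g(14) = 0.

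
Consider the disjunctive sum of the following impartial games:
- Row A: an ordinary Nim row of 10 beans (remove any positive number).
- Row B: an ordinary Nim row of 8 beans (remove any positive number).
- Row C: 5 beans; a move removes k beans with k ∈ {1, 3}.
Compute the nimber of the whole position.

Row A is a plain Nim row of size 10, so its Grundy value is 10.
Row B is a plain Nim row of size 8, so its Grundy value is 8.
For row C, compute g(0), g(1), … with moves {1, 3}:
g(0) = mex{} = 0
g(1) = mex{0} = 1
g(2) = mex{1} = 0
g(3) = mex{0} = 1
g(4) = mex{1} = 0
g(5) = mex{0} = 1
So g(5) = 1.
The value of a disjunctive sum is the nim-sum of the parts.
Combined value = 10 XOR 8 XOR 1 = 3.

3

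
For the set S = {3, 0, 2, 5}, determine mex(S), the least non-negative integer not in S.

1

0 is in the set but 1 is not, so the mex is 1.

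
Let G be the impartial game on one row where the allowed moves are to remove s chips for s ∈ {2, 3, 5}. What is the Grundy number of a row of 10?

1

Compute g(0), g(1), … for moves {2, 3, 5}:
g(0) = mex{} = 0
g(1) = mex{} = 0
g(2) = mex{0} = 1
g(3) = mex{0} = 1
g(4) = mex{0,1} = 2
g(5) = mex{0,1} = 2
g(6) = mex{0,1,2} = 3
g(7) = mex{1,2} = 0
g(8) = mex{1,2,3} = 0
g(9) = mex{0,2,3} = 1
g(10) = mex{0,2} = 1
So g(10) = 1.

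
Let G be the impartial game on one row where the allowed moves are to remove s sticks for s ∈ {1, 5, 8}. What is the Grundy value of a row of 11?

3

Build the Grundy sequence with g(k) = mex{g(k−s) : s ∈ {1, 5, 8}, s ≤ k}:
k:     0  1  2  3  4  5  6  7  8  9 10 11
g(k):  0  1  0  1  0  1  0  1  2  3  2  3
So g(11) = 3.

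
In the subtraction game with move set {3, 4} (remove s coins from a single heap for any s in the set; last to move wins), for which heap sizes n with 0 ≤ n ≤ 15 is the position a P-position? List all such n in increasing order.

Grundy values for subtraction set {3, 4}:
k:     0  1  2  3  4  5  6  7  8  9 10 11 12 13 14 15
g(k):  0  0  0  1  1  1  2  0  0  0  1  1  1  2  0  0
The P-positions (g = 0) in 0..15 are 0, 1, 2, 7, 8, 9, 14, 15.

0, 1, 2, 7, 8, 9, 14, 15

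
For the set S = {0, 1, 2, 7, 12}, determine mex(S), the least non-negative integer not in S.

3

The values 0, 1, 2 are all present; 3 is the first non-negative integer missing from the set.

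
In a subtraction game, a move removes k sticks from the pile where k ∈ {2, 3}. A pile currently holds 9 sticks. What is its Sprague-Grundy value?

2

Build the Grundy sequence with g(k) = mex{g(k−s) : s ∈ {2, 3}, s ≤ k}:
k:     0  1  2  3  4  5  6  7  8  9
g(k):  0  0  1  1  2  0  0  1  1  2
So g(9) = 2.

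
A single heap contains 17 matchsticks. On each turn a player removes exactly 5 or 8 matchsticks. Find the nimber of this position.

Grundy values for subtraction set {5, 8}:
k:     0  1  2  3  4  5  6  7  8  9 10 11 12 13 14 15 16 17
g(k):  0  0  0  0  0  1  1  1  1  1  2  2  2  0  0  0  0  0
So g(17) = 0.

0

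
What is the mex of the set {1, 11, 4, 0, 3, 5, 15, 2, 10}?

The values 0, 1, 2, 3, 4, 5 are all present; 6 is the first non-negative integer missing from the set.

6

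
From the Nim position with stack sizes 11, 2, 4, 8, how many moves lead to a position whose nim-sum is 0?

In binary:
  1011  (11)
  0010  (2)
  0100  (4)
  1000  (8)
  ----
  0101  (5)
The overall nim-sum is X = 5. A stack of size p has a winning move iff p XOR X < p (reduce it to p XOR X).
  11: 11 XOR 5 = 14 ≥ 11 — no move.
  2: 2 XOR 5 = 7 ≥ 2 — no move.
  4: 4 XOR 5 = 1 < 4 — winning move (to 1).
  8: 8 XOR 5 = 13 ≥ 8 — no move.
That gives 1 winning move.

1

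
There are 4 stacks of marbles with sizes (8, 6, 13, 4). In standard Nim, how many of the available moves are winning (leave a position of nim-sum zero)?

Nim-sum: 8 ⊕ 6 ⊕ 13 ⊕ 4 = 7.
The overall nim-sum is X = 7. A stack of size p has a winning move iff p XOR X < p (reduce it to p XOR X).
  8: 8 XOR 7 = 15 ≥ 8 — no move.
  6: 6 XOR 7 = 1 < 6 — winning move (to 1).
  13: 13 XOR 7 = 10 < 13 — winning move (to 10).
  4: 4 XOR 7 = 3 < 4 — winning move (to 3).
That gives 3 winning moves.

3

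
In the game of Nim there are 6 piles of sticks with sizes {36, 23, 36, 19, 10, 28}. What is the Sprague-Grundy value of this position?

18

Bitwise XOR of the heap sizes:
  100100  (36)
  010111  (23)
  100100  (36)
  010011  (19)
  001010  (10)
  011100  (28)
  ------
  010010  (18)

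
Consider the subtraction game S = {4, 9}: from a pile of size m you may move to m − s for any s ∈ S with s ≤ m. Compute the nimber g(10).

Grundy values for subtraction set {4, 9}:
k:     0  1  2  3  4  5  6  7  8  9 10
g(k):  0  0  0  0  1  1  1  1  0  2  2
So g(10) = 2.

2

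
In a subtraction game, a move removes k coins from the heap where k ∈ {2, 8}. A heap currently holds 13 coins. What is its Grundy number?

Build the Grundy sequence with g(k) = mex{g(k−s) : s ∈ {2, 8}, s ≤ k}:
g(0) = mex{} = 0
g(1) = mex{} = 0
g(2) = mex{0} = 1
g(3) = mex{0} = 1
g(4) = mex{1} = 0
g(5) = mex{1} = 0
g(6) = mex{0} = 1
g(7) = mex{0} = 1
g(8) = mex{0,1} = 2
g(9) = mex{0,1} = 2
g(10) = mex{1,2} = 0
g(11) = mex{1,2} = 0
g(12) = mex{0} = 1
g(13) = mex{0} = 1
So g(13) = 1.

1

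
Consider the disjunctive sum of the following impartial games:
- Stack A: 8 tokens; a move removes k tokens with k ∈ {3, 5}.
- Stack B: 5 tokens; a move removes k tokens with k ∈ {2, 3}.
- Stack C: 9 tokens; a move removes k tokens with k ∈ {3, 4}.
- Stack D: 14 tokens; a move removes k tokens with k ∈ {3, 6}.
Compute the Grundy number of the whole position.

1

Grundy values for stack A (subtraction set {3, 5}):
g(0) = mex{} = 0
g(1) = mex{} = 0
g(2) = mex{} = 0
g(3) = mex{0} = 1
g(4) = mex{0} = 1
g(5) = mex{0} = 1
g(6) = mex{0,1} = 2
g(7) = mex{0,1} = 2
g(8) = mex{1} = 0
So g(8) = 0.
Grundy values for stack B (subtraction set {2, 3}):
k:     0  1  2  3  4  5
g(k):  0  0  1  1  2  0
So g(5) = 0.
Grundy values for stack C (subtraction set {3, 4}):
k:     0  1  2  3  4  5  6  7  8  9
g(k):  0  0  0  1  1  1  2  0  0  0
So g(9) = 0.
Grundy values for stack D (subtraction set {3, 6}):
k:     0  1  2  3  4  5  6  7  8  9 10 11 12 13 14
g(k):  0  0  0  1  1  1  2  2  2  0  0  0  1  1  1
So g(14) = 1.
The value of a disjunctive sum is the nim-sum of the parts.
Combined value = 0 XOR 0 XOR 0 XOR 1 = 1.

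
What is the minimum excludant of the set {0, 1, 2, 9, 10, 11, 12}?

3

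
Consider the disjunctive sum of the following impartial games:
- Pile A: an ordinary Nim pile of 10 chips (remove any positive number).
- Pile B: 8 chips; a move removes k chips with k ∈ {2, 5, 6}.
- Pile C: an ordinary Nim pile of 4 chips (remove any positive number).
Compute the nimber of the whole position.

14

Pile A is a plain Nim pile of size 10, so its Grundy value is 10.
Build the Grundy sequence for pile B with g(k) = mex{g(k−s) : s ∈ {2, 5, 6}, s ≤ k}:
g(0) = mex{} = 0
g(1) = mex{} = 0
g(2) = mex{0} = 1
g(3) = mex{0} = 1
g(4) = mex{1} = 0
g(5) = mex{0,1} = 2
g(6) = mex{0} = 1
g(7) = mex{0,1,2} = 3
g(8) = mex{1} = 0
So g(8) = 0.
Pile C is a plain Nim pile of size 4, so its Grundy value is 4.
The value of a disjunctive sum is the nim-sum of the parts.
Combined value = 10 XOR 0 XOR 4 = 14.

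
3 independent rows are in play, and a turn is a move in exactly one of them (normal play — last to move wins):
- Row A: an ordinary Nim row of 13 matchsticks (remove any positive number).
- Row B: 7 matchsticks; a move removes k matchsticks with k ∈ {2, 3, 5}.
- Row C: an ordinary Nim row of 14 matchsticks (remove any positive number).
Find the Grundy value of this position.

3

Row A is a plain Nim row of size 13, so its Grundy value is 13.
Build the Grundy sequence for row B with g(k) = mex{g(k−s) : s ∈ {2, 3, 5}, s ≤ k}:
k:     0  1  2  3  4  5  6  7
g(k):  0  0  1  1  2  2  3  0
So g(7) = 0.
Row C is a plain Nim row of size 14, so its Grundy value is 14.
By the Sprague-Grundy theorem, the Grundy value of a sum of independent games is the XOR of the component values.
Combined value = 13 ⊕ 0 ⊕ 14 = 3.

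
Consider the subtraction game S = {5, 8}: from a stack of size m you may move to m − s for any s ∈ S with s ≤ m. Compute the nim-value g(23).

2

Grundy values for subtraction set {5, 8}:
k:     0  1  2  3  4  5  6  7  8  9 10 11 12 13 14 15 16 17 18 19 20 21 22 23
g(k):  0  0  0  0  0  1  1  1  1  1  2  2  2  0  0  0  0  0  1  1  1  1  1  2
So g(23) = 2.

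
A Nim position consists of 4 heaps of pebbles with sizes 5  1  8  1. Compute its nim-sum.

Bitwise XOR of the heap sizes:
  0101  (5)
  0001  (1)
  1000  (8)
  0001  (1)
  ----
  1101  (13)

13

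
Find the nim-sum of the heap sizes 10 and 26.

16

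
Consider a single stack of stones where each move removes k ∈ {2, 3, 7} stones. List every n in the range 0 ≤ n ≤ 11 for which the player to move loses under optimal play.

0, 1, 5, 6, 10, 11

Build the Grundy sequence with g(k) = mex{g(k−s) : s ∈ {2, 3, 7}, s ≤ k}:
k:     0  1  2  3  4  5  6  7  8  9 10 11
g(k):  0  0  1  1  2  0  0  1  1  2  0  0
The P-positions (g = 0) in 0..11 are 0, 1, 5, 6, 10, 11.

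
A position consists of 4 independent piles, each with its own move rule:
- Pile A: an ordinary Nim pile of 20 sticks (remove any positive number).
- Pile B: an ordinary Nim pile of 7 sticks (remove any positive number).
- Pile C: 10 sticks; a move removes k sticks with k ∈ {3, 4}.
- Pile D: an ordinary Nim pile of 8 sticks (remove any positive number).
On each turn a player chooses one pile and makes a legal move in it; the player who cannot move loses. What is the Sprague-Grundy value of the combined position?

Pile A is a plain Nim pile of size 20, so its Grundy value is 20.
Pile B is a plain Nim pile of size 7, so its Grundy value is 7.
Grundy values for pile C (subtraction set {3, 4}):
g(0) = mex{} = 0
g(1) = mex{} = 0
g(2) = mex{} = 0
g(3) = mex{0} = 1
g(4) = mex{0} = 1
g(5) = mex{0} = 1
g(6) = mex{0,1} = 2
g(7) = mex{1} = 0
g(8) = mex{1} = 0
g(9) = mex{1,2} = 0
g(10) = mex{0,2} = 1
So g(10) = 1.
Pile D is a plain Nim pile of size 8, so its Grundy value is 8.
The value of a disjunctive sum is the nim-sum of the parts.
Combined value = 20 XOR 7 XOR 1 XOR 8 = 26.

26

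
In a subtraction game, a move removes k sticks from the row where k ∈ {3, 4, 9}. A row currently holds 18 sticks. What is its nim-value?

1

Compute g(0), g(1), … for moves {3, 4, 9}:
k:     0  1  2  3  4  5  6  7  8  9 10 11 12 13 14 15 16 17 18
g(k):  0  0  0  1  1  1  2  0  0  3  1  1  2  0  0  0  1  1  1
So g(18) = 1.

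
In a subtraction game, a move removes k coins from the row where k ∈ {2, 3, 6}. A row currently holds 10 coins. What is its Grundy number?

0

Grundy values for subtraction set {2, 3, 6}:
k:     0  1  2  3  4  5  6  7  8  9 10
g(k):  0  0  1  1  2  0  3  1  2  0  0
So g(10) = 0.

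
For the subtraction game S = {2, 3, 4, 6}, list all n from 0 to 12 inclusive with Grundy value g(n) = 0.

0, 1, 8, 9

Compute g(0), g(1), … for moves {2, 3, 4, 6}:
g(0) = mex{} = 0
g(1) = mex{} = 0
g(2) = mex{0} = 1
g(3) = mex{0} = 1
g(4) = mex{0,1} = 2
g(5) = mex{0,1} = 2
g(6) = mex{0,1,2} = 3
g(7) = mex{0,1,2} = 3
g(8) = mex{1,2,3} = 0
g(9) = mex{1,2,3} = 0
g(10) = mex{0,2,3} = 1
g(11) = mex{0,2,3} = 1
g(12) = mex{0,1,3} = 2
The P-positions (g = 0) in 0..12 are 0, 1, 8, 9.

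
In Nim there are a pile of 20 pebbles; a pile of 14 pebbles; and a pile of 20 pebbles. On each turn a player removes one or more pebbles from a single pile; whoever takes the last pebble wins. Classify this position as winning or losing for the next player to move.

Winning position

Nim-sum: 20 ⊕ 14 ⊕ 20 = 14.
The nim-sum is 14 ≠ 0, so this is an N-position: the player to move can win.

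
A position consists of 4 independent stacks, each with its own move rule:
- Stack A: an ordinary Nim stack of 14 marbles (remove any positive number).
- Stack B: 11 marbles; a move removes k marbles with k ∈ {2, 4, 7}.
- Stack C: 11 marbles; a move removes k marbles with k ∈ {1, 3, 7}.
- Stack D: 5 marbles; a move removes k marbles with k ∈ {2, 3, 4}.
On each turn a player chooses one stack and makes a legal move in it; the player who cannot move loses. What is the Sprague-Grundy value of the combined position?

Stack A is a plain Nim stack of size 14, so its Grundy value is 14.
Grundy values for stack B (subtraction set {2, 4, 7}):
g(0) = mex{} = 0
g(1) = mex{} = 0
g(2) = mex{0} = 1
g(3) = mex{0} = 1
g(4) = mex{0,1} = 2
g(5) = mex{0,1} = 2
g(6) = mex{1,2} = 0
g(7) = mex{0,1,2} = 3
g(8) = mex{0,2} = 1
g(9) = mex{1,2,3} = 0
g(10) = mex{0,1} = 2
g(11) = mex{0,2,3} = 1
So g(11) = 1.
Grundy values for stack C (subtraction set {1, 3, 7}):
g(0) = mex{} = 0
g(1) = mex{0} = 1
g(2) = mex{1} = 0
g(3) = mex{0} = 1
g(4) = mex{1} = 0
g(5) = mex{0} = 1
g(6) = mex{1} = 0
g(7) = mex{0} = 1
g(8) = mex{1} = 0
g(9) = mex{0} = 1
g(10) = mex{1} = 0
g(11) = mex{0} = 1
So g(11) = 1.
Grundy values for stack D (subtraction set {2, 3, 4}):
k:     0  1  2  3  4  5
g(k):  0  0  1  1  2  2
So g(5) = 2.
By the Sprague-Grundy theorem, the Grundy value of a sum of independent games is the XOR of the component values.
Combined value = 14 XOR 1 XOR 1 XOR 2 = 12.

12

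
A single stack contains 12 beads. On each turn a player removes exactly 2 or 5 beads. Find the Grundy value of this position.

2

Grundy values for subtraction set {2, 5}:
k:     0  1  2  3  4  5  6  7  8  9 10 11 12
g(k):  0  0  1  1  0  2  1  0  0  1  1  0  2
So g(12) = 2.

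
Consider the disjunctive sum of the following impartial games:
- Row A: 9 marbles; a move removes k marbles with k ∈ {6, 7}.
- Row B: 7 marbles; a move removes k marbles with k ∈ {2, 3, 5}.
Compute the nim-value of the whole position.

For row A, compute g(0), g(1), … with moves {6, 7}:
g(0) = mex{} = 0
g(1) = mex{} = 0
g(2) = mex{} = 0
g(3) = mex{} = 0
g(4) = mex{} = 0
g(5) = mex{} = 0
g(6) = mex{0} = 1
g(7) = mex{0} = 1
g(8) = mex{0} = 1
g(9) = mex{0} = 1
So g(9) = 1.
For row B, compute g(0), g(1), … with moves {2, 3, 5}:
k:     0  1  2  3  4  5  6  7
g(k):  0  0  1  1  2  2  3  0
So g(7) = 0.
By the Sprague-Grundy theorem, the Grundy value of a sum of independent games is the XOR of the component values.
Combined value = 1 ⊕ 0 = 1.

1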